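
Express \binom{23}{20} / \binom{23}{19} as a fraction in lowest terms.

C(n,k+1)/C(n,k) = (n−k)/(k+1) = (23−19)/(19+1) = 4/20 = 1/5.

1/5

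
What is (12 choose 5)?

792

C(12,5) = (12·11·10·9·8) / 5! = 95040 / 120 = 792.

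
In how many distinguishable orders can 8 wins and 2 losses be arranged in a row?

Choose positions for the wins: C(10,8) = 45.

45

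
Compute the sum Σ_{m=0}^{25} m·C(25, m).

Differentiating (1+x)^25 and setting x=1: Σ m·C(25,m) = 25·2^24 = 419430400.

419430400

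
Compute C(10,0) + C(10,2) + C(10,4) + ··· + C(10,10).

512

Even-r terms of row 10 sum to 2^9 = 512.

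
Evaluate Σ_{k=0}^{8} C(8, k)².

12870

Σ C(8,k)² is the coefficient of x^8 in (1+x)^8(1+x)^8 = (1+x)^16, i.e. C(16,8) = 12870.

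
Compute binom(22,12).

C(22,12) = C(22,10) by symmetry.
C(22,10) = (22·21·20·19·18·17·16·15·14·13) / 10! = 2346549004800 / 3628800 = 646646.

646646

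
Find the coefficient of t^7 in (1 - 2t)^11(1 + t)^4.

7128

Coefficient of t^7 = Σ_{j} C(11,j)·(-2)^j·C(4,7-j)·1^(7-j) for j from 3 to 7.
= (-1320) + 21120 + (-88704) + 118272 + (-42240) = 7128.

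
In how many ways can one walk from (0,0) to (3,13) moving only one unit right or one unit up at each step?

Each path is a sequence of 16 steps with 3 rights: C(16,3) = 560.

560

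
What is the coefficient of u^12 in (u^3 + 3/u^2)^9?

General term: C(9,j)·(u^3)^j·(3/u^2)^(9-j), with u-exponent 3j − 2(9−j) = 5j − 18.
Set 5j − 18 = 12: j = 6.
C(9,6) = 84; 1^6 = 1; 3^3 = 27.
Coefficient = 84 · 1 · 27 = 2268.

2268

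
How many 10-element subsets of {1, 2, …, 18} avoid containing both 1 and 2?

All 10-subsets: C(18,10) = 43758. Those containing both fixed elements: C(16,8) = 12870.
43758 − 12870 = 30888.

30888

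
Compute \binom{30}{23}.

C(30,23) = C(30,7) by symmetry.
C(30,7) = (30·29·28·27·26·25·24) / 7! = 10260432000 / 5040 = 2035800.

2035800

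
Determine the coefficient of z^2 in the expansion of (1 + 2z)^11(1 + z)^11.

Coefficient of z^2 = Σ_{j} C(11,j)·2^j·C(11,2-j)·1^(2-j) for j from 0 to 2.
= 55 + 242 + 220 = 517.

517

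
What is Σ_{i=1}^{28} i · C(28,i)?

Differentiating (1+x)^28 and setting x=1: Σ i·C(28,i) = 28·2^27 = 3758096384.

3758096384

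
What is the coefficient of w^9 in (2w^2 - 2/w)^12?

General term: C(12,j)·(2w^2)^j·(-2/w)^(12-j), with w-exponent 2j − 1(12−j) = 3j − 12.
Set 3j − 12 = 9: j = 7.
C(12,7) = 792; 2^7 = 128; (-2)^5 = -32.
Coefficient = 792 · 128 · (-32) = -3244032.

-3244032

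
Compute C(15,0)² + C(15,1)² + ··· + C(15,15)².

155117520

Σ C(15,r)² is the coefficient of x^15 in (1+x)^15(1+x)^15 = (1+x)^30, i.e. C(30,15) = 155117520.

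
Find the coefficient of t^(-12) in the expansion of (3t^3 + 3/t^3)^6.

General term: C(6,j)·(3t^3)^j·(3/t^3)^(6-j), with t-exponent 3j − 3(6−j) = 6j − 18.
Set 6j − 18 = -12: j = 1.
C(6,1) = 6; 3^1 = 3; 3^5 = 243.
Coefficient = 6 · 3 · 243 = 4374.

4374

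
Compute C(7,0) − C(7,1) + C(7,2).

The partial alternating sum Σ_{k=0}^{2} (−1)^k C(7,k) = (−1)^2 C(6,2) = 15.

15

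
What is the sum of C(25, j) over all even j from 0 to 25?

16777216

Half of (1+1)^25 + (1−1)^25 gives the even-index sum: 2^24 = 16777216.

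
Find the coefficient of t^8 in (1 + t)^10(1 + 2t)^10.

2725365

Coefficient of t^8 = Σ_{j} C(10,j)·1^j·C(10,8-j)·2^(8-j) for j from 0 to 8.
= 11520 + 153600 + 604800 + 967680 + 705600 + 241920 + 37800 + 2400 + 45 = 2725365.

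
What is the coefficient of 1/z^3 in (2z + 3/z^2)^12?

General term: C(12,j)·(2z)^j·(3/z^2)^(12-j), with z-exponent 1j − 2(12−j) = 3j − 24.
Set 3j − 24 = -3: j = 7.
C(12,7) = 792; 2^7 = 128; 3^5 = 243.
Coefficient = 792 · 128 · 243 = 24634368.

24634368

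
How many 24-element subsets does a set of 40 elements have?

C(40,24) = C(40,16) by symmetry.
C(40,16) = (40·39·38·37·36·35·34·33·32·31·30·29·28·27·26·25) / 16! = 1315041316842168115200000 / 20922789888000 = 62852101650.

62852101650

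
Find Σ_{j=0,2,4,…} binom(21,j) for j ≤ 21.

Half of (1+1)^21 + (1−1)^21 gives the even-index sum: 2^20 = 1048576.

1048576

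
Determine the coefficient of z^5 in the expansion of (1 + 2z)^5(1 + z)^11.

Coefficient of z^5 = Σ_{j} C(5,j)·2^j·C(11,5-j)·1^(5-j) for j from 0 to 5.
= 462 + 3300 + 6600 + 4400 + 880 + 32 = 15674.

15674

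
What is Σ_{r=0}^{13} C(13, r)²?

By Vandermonde's identity, Σ C(13,r)² = C(26,13) = 10400600.

10400600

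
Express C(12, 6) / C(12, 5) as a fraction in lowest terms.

C(n,k+1)/C(n,k) = (n−k)/(k+1) = (12−5)/(5+1) = 7/6.

7/6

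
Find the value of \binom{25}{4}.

12650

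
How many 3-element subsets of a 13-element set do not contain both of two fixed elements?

All 3-subsets: C(13,3) = 286. Those containing both fixed elements: C(11,1) = 11.
286 − 11 = 275.

275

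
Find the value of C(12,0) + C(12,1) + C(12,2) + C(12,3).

299

1 + 12 + 66 + 220 = 299.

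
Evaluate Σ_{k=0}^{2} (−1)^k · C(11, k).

45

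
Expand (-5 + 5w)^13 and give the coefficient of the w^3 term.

349121093750

The general term is C(13,j)·(-5)^j·(5w)^(13-j); the w^3 term has j = 10.
C(13,10) = 286.
Coefficient = C(13,10) · (-5)^10 · 5^3 = 286 · 9765625 · 125 = 349121093750.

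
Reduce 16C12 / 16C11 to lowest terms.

5/12

C(n,k+1)/C(n,k) = (n−k)/(k+1) = (16−11)/(11+1) = 5/12.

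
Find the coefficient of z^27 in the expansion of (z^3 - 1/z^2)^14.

General term: C(14,j)·(z^3)^j·(-1/z^2)^(14-j), with z-exponent 3j − 2(14−j) = 5j − 28.
Set 5j − 28 = 27: j = 11.
C(14,11) = 364; 1^11 = 1; (-1)^3 = -1.
Coefficient = 364 · 1 · (-1) = -364.

-364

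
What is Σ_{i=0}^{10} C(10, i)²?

Σ C(10,i)² is the coefficient of x^10 in (1+x)^10(1+x)^10 = (1+x)^20, i.e. C(20,10) = 184756.

184756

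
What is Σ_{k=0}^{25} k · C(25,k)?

Since k·C(25,k) = 25·C(24,k−1), the sum is 25·2^24 = 25·16777216 = 419430400.

419430400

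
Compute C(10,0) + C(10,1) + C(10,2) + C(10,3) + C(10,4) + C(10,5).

1 + 10 + 45 + 120 + 210 + 252 = 638.

638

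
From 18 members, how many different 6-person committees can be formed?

18564

This is C(18,6) = 18564.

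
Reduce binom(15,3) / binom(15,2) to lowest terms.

C(n,k+1)/C(n,k) = (n−k)/(k+1) = (15−2)/(2+1) = 13/3.

13/3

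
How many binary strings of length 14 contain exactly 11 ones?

364

Choose the 11 positions: C(14,11) = 364.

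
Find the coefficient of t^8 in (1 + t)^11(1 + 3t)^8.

6261150

Coefficient of t^8 = Σ_{j} C(11,j)·1^j·C(8,8-j)·3^(8-j) for j from 0 to 8.
= 6561 + 192456 + 1122660 + 2245320 + 1871100 + 698544 + 116424 + 7920 + 165 = 6261150.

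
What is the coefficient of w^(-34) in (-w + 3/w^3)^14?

48361131

General term: C(14,j)·(-w)^j·(3/w^3)^(14-j), with w-exponent 1j − 3(14−j) = 4j − 42.
Set 4j − 42 = -34: j = 2.
C(14,2) = 91; (-1)^2 = 1; 3^12 = 531441.
Coefficient = 91 · 1 · 531441 = 48361131.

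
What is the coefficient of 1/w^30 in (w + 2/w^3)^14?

745472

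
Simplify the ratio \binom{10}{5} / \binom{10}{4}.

C(n,k+1)/C(n,k) = (n−k)/(k+1) = (10−4)/(4+1) = 6/5.

6/5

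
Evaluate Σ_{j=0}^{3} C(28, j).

3683

1 + 28 + 378 + 3276 = 3683.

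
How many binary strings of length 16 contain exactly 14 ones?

120

Choose the 14 positions: C(16,14) = 120.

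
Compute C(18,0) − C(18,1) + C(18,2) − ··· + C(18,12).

6188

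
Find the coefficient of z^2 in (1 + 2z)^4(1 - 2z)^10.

Coefficient of z^2 = Σ_{j} C(4,j)·2^j·C(10,2-j)·(-2)^(2-j) for j from 0 to 2.
= 180 + (-160) + 24 = 44.

44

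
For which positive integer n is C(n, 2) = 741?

39

n(n−1)/2 = 741 ⇒ n(n−1) = 1482. Since 39·38 = 1482, n = 39.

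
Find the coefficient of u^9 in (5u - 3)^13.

The general term is C(13,j)·(5u)^j·(-3)^(13-j); the u^9 term has j = 9.
C(13,9) = 715.
Coefficient = C(13,9) · 5^9 · (-3)^4 = 715 · 1953125 · 81 = 113115234375.

113115234375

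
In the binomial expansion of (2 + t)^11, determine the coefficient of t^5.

The general term is C(11,j)·(2)^j·(t)^(11-j); the t^5 term has j = 6.
C(11,6) = 462.
Coefficient = C(11,6) · 2^6 = 462 · 64 = 29568.

29568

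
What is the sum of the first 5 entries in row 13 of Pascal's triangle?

1093

1 + 13 + 78 + 286 + 715 = 1093.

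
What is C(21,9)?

293930

C(21,9) = (21·20·19·18·17·16·15·14·13) / 9! = 106661318400 / 362880 = 293930.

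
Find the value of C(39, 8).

C(39,8) = (39·38·37·36·35·34·33·32) / 8! = 2480637519360 / 40320 = 61523748.

61523748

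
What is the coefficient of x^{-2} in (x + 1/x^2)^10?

210

General term: C(10,j)·(x)^j·(1/x^2)^(10-j), with x-exponent 1j − 2(10−j) = 3j − 20.
Set 3j − 20 = -2: j = 6.
C(10,6) = 210; 1^6 = 1; 1^4 = 1.
Coefficient = 210 · 1 · 1 = 210.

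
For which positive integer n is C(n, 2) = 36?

n(n−1)/2 = 36 ⇒ n(n−1) = 72. Since 9·8 = 72, n = 9.

9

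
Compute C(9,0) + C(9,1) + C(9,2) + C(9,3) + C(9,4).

256

1 + 9 + 36 + 84 + 126 = 256.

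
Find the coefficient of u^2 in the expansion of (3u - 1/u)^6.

General term: C(6,j)·(3u)^j·(-1/u)^(6-j), with u-exponent 1j − 1(6−j) = 2j − 6.
Set 2j − 6 = 2: j = 4.
C(6,4) = 15; 3^4 = 81; (-1)^2 = 1.
Coefficient = 15 · 81 · 1 = 1215.

1215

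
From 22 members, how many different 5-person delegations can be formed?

This is C(22,5) = 26334.

26334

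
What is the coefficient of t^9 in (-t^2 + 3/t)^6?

-18

General term: C(6,j)·(-t^2)^j·(3/t)^(6-j), with t-exponent 2j − 1(6−j) = 3j − 6.
Set 3j − 6 = 9: j = 5.
C(6,5) = 6; (-1)^5 = -1; 3^1 = 3.
Coefficient = 6 · (-1) · 3 = -18.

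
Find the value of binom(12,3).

220

C(12,3) = (12·11·10) / 3! = 1320 / 6 = 220.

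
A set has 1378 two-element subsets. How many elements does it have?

53

n(n−1)/2 = 1378 ⇒ n(n−1) = 2756. Since 53·52 = 2756, n = 53.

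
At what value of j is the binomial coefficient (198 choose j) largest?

C(198,j) is maximized at j = 198/2 = 99.

99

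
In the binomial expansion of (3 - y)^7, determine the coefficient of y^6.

The general term is C(7,j)·(3)^j·(-y)^(7-j); the y^6 term has j = 1.
C(7,1) = 7.
Coefficient = C(7,1) · 3^1 = 7 · 3 = 21.

21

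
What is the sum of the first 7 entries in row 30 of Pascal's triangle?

768212

1 + 30 + 435 + 4060 + 27405 + 142506 + 593775 = 768212.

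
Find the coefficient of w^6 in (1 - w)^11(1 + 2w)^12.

2046

Coefficient of w^6 = Σ_{j} C(11,j)·(-1)^j·C(12,6-j)·2^(6-j) for j from 0 to 6.
= 59136 + (-278784) + 435600 + (-290400) + 87120 + (-11088) + 462 = 2046.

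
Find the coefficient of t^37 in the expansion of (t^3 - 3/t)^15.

945

General term: C(15,j)·(t^3)^j·(-3/t)^(15-j), with t-exponent 3j − 1(15−j) = 4j − 15.
Set 4j − 15 = 37: j = 13.
C(15,13) = 105; 1^13 = 1; (-3)^2 = 9.
Coefficient = 105 · 1 · 9 = 945.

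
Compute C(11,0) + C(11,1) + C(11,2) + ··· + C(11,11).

2048

The entries of row 11 sum to 2^11 = 2048.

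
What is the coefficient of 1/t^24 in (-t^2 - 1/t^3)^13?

-286

General term: C(13,j)·(-t^2)^j·(-1/t^3)^(13-j), with t-exponent 2j − 3(13−j) = 5j − 39.
Set 5j − 39 = -24: j = 3.
C(13,3) = 286; (-1)^3 = -1; (-1)^10 = 1.
Coefficient = 286 · (-1) · 1 = -286.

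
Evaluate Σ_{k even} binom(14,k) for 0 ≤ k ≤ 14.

8192

Half of (1+1)^14 + (1−1)^14 gives the even-index sum: 2^13 = 8192.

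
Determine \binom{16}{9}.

11440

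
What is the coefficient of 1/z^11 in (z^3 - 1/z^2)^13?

286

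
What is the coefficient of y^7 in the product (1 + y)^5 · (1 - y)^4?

-4

Coefficient of y^7 = Σ_{j} C(5,j)·1^j·C(4,7-j)·(-1)^(7-j) for j from 3 to 5.
= 10 + (-20) + 6 = -4.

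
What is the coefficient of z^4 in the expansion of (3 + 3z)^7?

76545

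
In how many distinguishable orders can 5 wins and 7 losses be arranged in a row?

Choose positions for the wins: C(12,5) = 792.

792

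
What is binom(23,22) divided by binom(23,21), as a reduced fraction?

C(n,k+1)/C(n,k) = (n−k)/(k+1) = (23−21)/(21+1) = 2/22 = 1/11.

1/11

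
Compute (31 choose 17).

265182525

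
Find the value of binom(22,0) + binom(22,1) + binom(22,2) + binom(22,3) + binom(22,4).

9109

1 + 22 + 231 + 1540 + 7315 = 9109.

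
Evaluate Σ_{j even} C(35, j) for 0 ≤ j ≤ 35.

17179869184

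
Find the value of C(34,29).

278256

C(34,29) = C(34,5) by symmetry.
C(34,5) = (34·33·32·31·30) / 5! = 33390720 / 120 = 278256.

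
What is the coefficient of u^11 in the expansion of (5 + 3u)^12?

The general term is C(12,j)·(5)^j·(3u)^(12-j); the u^11 term has j = 1.
C(12,1) = 12.
Coefficient = C(12,1) · 5^1 · 3^11 = 12 · 5 · 177147 = 10628820.

10628820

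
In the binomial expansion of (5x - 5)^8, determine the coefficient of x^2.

10937500

The general term is C(8,j)·(5x)^j·(-5)^(8-j); the x^2 term has j = 2.
C(8,2) = 28.
Coefficient = C(8,2) · 5^2 · (-5)^6 = 28 · 25 · 15625 = 10937500.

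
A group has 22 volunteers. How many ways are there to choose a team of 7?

This is C(22,7) = 170544.

170544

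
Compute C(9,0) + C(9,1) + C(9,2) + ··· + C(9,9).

Setting x = 1 in (1+x)^9 gives Σ C(9,r) = 2^9 = 512.

512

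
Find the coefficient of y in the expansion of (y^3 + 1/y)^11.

General term: C(11,j)·(y^3)^j·(1/y)^(11-j), with y-exponent 3j − 1(11−j) = 4j − 11.
Set 4j − 11 = 1: j = 3.
C(11,3) = 165; 1^3 = 1; 1^8 = 1.
Coefficient = 165 · 1 · 1 = 165.

165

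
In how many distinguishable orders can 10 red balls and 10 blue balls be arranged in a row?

184756

Choose positions for the red balls: C(20,10) = 184756.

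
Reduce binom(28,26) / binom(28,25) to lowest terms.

C(n,k+1)/C(n,k) = (n−k)/(k+1) = (28−25)/(25+1) = 3/26.

3/26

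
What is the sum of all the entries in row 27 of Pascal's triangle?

134217728

Setting x = 1 in (1+x)^27 gives Σ C(27,i) = 2^27 = 134217728.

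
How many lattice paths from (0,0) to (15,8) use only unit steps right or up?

Each path is a sequence of 23 steps with 15 rights: C(23,15) = 490314.

490314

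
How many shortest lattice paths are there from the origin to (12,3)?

Each path is a sequence of 15 steps with 12 rights: C(15,12) = 455.

455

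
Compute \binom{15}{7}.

6435

C(15,7) = (15·14·13·12·11·10·9) / 7! = 32432400 / 5040 = 6435.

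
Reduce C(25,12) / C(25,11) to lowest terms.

7/6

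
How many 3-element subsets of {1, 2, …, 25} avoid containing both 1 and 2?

All 3-subsets: C(25,3) = 2300. Those containing both fixed elements: C(23,1) = 23.
2300 − 23 = 2277.

2277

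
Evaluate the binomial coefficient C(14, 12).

91

C(14,12) = C(14,2) by symmetry.
C(14,2) = (14·13) / 2! = 182 / 2 = 91.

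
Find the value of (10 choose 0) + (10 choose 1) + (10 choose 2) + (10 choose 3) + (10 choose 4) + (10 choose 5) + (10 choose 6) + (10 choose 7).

1 + 10 + 45 + 120 + 210 + 252 + 210 + 120 = 968.

968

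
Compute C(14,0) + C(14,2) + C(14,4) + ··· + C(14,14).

Even-i terms of row 14 sum to 2^13 = 8192.

8192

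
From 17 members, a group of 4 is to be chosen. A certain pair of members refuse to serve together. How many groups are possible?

2275

All 4-subsets: C(17,4) = 2380. Those containing both fixed elements: C(15,2) = 105.
2380 − 105 = 2275.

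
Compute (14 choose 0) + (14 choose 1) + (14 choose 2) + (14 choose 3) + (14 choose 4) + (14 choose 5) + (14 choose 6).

1 + 14 + 91 + 364 + 1001 + 2002 + 3003 = 6476.

6476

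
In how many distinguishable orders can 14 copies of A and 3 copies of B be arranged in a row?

Choose positions for the A's: C(17,14) = 680.

680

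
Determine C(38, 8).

48903492

C(38,8) = (38·37·36·35·34·33·32·31) / 8! = 1971788797440 / 40320 = 48903492.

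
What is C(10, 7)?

120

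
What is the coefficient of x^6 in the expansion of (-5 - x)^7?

The general term is C(7,j)·(-5)^j·(-x)^(7-j); the x^6 term has j = 1.
C(7,1) = 7.
Coefficient = C(7,1) · (-5)^1 = 7 · (-5) = -35.

-35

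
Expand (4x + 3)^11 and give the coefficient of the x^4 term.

184757760

The general term is C(11,j)·(4x)^j·(3)^(11-j); the x^4 term has j = 4.
C(11,4) = 330.
Coefficient = C(11,4) · 4^4 · 3^7 = 330 · 256 · 2187 = 184757760.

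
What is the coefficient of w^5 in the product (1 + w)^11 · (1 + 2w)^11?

Coefficient of w^5 = Σ_{j} C(11,j)·1^j·C(11,5-j)·2^(5-j) for j from 0 to 5.
= 14784 + 58080 + 72600 + 36300 + 7260 + 462 = 189486.

189486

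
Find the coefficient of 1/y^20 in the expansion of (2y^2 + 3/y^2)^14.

General term: C(14,j)·(2y^2)^j·(3/y^2)^(14-j), with y-exponent 2j − 2(14−j) = 4j − 28.
Set 4j − 28 = -20: j = 2.
C(14,2) = 91; 2^2 = 4; 3^12 = 531441.
Coefficient = 91 · 4 · 531441 = 193444524.

193444524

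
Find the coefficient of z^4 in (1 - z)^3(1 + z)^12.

21

Coefficient of z^4 = Σ_{j} C(3,j)·(-1)^j·C(12,4-j)·1^(4-j) for j from 0 to 3.
= 495 + (-660) + 198 + (-12) = 21.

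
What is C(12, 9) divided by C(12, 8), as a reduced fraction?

4/9

C(n,k+1)/C(n,k) = (n−k)/(k+1) = (12−8)/(8+1) = 4/9.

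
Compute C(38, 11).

1203322288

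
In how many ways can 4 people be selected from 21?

This is C(21,4) = 5985.

5985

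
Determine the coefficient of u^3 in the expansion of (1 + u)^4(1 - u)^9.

Coefficient of u^3 = Σ_{j} C(4,j)·1^j·C(9,3-j)·(-1)^(3-j) for j from 0 to 3.
= (-84) + 144 + (-54) + 4 = 10.

10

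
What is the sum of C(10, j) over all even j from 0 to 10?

Half of (1+1)^10 + (1−1)^10 gives the even-index sum: 2^9 = 512.

512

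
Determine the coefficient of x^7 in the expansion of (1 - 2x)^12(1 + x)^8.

-3480

Coefficient of x^7 = Σ_{j} C(12,j)·(-2)^j·C(8,7-j)·1^(7-j) for j from 0 to 7.
= 8 + (-672) + 14784 + (-123200) + 443520 + (-709632) + 473088 + (-101376) = -3480.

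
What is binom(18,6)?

18564

C(18,6) = (18·17·16·15·14·13) / 6! = 13366080 / 720 = 18564.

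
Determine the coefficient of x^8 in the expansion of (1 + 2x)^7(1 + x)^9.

187137

Coefficient of x^8 = Σ_{j} C(7,j)·2^j·C(9,8-j)·1^(8-j) for j from 0 to 7.
= 9 + 504 + 7056 + 35280 + 70560 + 56448 + 16128 + 1152 = 187137.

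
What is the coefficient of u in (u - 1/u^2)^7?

General term: C(7,j)·(u)^j·(-1/u^2)^(7-j), with u-exponent 1j − 2(7−j) = 3j − 14.
Set 3j − 14 = 1: j = 5.
C(7,5) = 21; 1^5 = 1; (-1)^2 = 1.
Coefficient = 21 · 1 · 1 = 21.

21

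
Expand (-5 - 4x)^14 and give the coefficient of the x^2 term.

355468750000

The general term is C(14,j)·(-5)^j·(-4x)^(14-j); the x^2 term has j = 12.
C(14,12) = 91.
Coefficient = C(14,12) · (-5)^12 · (-4)^2 = 91 · 244140625 · 16 = 355468750000.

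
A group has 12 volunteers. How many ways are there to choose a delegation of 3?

220

This is C(12,3) = 220.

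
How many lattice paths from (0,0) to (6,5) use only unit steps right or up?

Each path is a sequence of 11 steps with 6 rights: C(11,6) = 462.

462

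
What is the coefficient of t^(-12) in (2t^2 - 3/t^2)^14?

945728784

General term: C(14,j)·(2t^2)^j·(-3/t^2)^(14-j), with t-exponent 2j − 2(14−j) = 4j − 28.
Set 4j − 28 = -12: j = 4.
C(14,4) = 1001; 2^4 = 16; (-3)^10 = 59049.
Coefficient = 1001 · 16 · 59049 = 945728784.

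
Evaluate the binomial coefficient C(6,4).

C(6,4) = C(6,2) by symmetry.
C(6,2) = (6·5) / 2! = 30 / 2 = 15.

15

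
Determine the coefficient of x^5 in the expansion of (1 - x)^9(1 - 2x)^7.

-24738

Coefficient of x^5 = Σ_{j} C(9,j)·(-1)^j·C(7,5-j)·(-2)^(5-j) for j from 0 to 5.
= (-672) + (-5040) + (-10080) + (-7056) + (-1764) + (-126) = -24738.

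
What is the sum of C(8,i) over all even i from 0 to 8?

Half of (1+1)^8 + (1−1)^8 gives the even-index sum: 2^7 = 128.

128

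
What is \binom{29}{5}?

118755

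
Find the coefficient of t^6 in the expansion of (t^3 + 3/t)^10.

General term: C(10,j)·(t^3)^j·(3/t)^(10-j), with t-exponent 3j − 1(10−j) = 4j − 10.
Set 4j − 10 = 6: j = 4.
C(10,4) = 210; 1^4 = 1; 3^6 = 729.
Coefficient = 210 · 1 · 729 = 153090.

153090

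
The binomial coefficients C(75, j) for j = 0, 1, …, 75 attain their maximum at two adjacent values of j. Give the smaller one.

For odd n = 75, C(75,j) peaks at j = (n−1)/2 and (n+1)/2; the smaller is 37.

37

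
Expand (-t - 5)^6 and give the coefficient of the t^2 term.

The general term is C(6,j)·(-t)^j·(-5)^(6-j); the t^2 term has j = 2.
C(6,2) = 15.
Coefficient = C(6,2) · (-5)^4 = 15 · 625 = 9375.

9375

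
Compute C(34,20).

1391975640

C(34,20) = C(34,14) by symmetry.
C(34,14) = (34·33·32·31·30·29·28·27·26·25·24·23·22·21) / 14! = 121350057687226368000 / 87178291200 = 1391975640.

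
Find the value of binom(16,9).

11440

C(16,9) = C(16,7) by symmetry.
C(16,7) = (16·15·14·13·12·11·10) / 7! = 57657600 / 5040 = 11440.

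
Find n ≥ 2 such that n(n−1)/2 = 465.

31

n(n−1)/2 = 465 ⇒ n(n−1) = 930. Since 31·30 = 930, n = 31.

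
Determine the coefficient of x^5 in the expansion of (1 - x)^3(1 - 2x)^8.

Coefficient of x^5 = Σ_{j} C(3,j)·(-1)^j·C(8,5-j)·(-2)^(5-j) for j from 0 to 3.
= (-1792) + (-3360) + (-1344) + (-112) = -6608.

-6608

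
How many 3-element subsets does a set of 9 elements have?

84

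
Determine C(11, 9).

55

C(11,9) = C(11,2) by symmetry.
C(11,2) = (11·10) / 2! = 110 / 2 = 55.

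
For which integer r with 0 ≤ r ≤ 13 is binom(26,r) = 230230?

C(26,r) increases on 0 ≤ r ≤ 13. C(26,5) = 65780 and C(26,6) = 230230, so r = 6.

6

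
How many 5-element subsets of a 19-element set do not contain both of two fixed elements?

All 5-subsets: C(19,5) = 11628. Those containing both fixed elements: C(17,3) = 680.
11628 − 680 = 10948.

10948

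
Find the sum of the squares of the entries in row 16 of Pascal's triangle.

601080390

By Vandermonde's identity, Σ C(16,j)² = C(32,16) = 601080390.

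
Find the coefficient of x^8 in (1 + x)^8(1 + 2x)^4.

Coefficient of x^8 = Σ_{j} C(8,j)·1^j·C(4,8-j)·2^(8-j) for j from 4 to 8.
= 1120 + 1792 + 672 + 64 + 1 = 3649.

3649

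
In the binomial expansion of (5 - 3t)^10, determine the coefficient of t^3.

The general term is C(10,j)·(5)^j·(-3t)^(10-j); the t^3 term has j = 7.
C(10,7) = 120.
Coefficient = C(10,7) · 5^7 · (-3)^3 = 120 · 78125 · (-27) = -253125000.

-253125000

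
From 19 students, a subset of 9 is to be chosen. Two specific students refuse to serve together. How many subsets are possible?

72930

All 9-subsets: C(19,9) = 92378. Those containing both fixed elements: C(17,7) = 19448.
92378 − 19448 = 72930.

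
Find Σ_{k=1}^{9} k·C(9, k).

Differentiating (1+x)^9 and setting x=1: Σ k·C(9,k) = 9·2^8 = 2304.

2304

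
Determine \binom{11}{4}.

330

C(11,4) = (11·10·9·8) / 4! = 7920 / 24 = 330.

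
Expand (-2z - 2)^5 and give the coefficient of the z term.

-160

The general term is C(5,j)·(-2z)^j·(-2)^(5-j); the z^1 term has j = 1.
C(5,1) = 5.
Coefficient = C(5,1) · (-2)^1 · (-2)^4 = 5 · (-2) · 16 = -160.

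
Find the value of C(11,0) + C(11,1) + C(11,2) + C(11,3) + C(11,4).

1 + 11 + 55 + 165 + 330 = 562.

562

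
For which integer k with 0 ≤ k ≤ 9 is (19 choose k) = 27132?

C(19,k) increases on 0 ≤ k ≤ 9. C(19,5) = 11628 and C(19,6) = 27132, so k = 6.

6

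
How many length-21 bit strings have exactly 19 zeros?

210

Choose the 19 positions: C(21,19) = 210.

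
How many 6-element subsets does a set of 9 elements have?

84

C(9,6) = C(9,3) by symmetry.
C(9,3) = (9·8·7) / 3! = 504 / 6 = 84.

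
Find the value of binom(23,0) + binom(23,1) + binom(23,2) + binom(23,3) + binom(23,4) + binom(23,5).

44552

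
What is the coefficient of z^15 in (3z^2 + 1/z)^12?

4330260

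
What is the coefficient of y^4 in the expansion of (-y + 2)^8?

1120

The general term is C(8,j)·(-y)^j·(2)^(8-j); the y^4 term has j = 4.
C(8,4) = 70.
Coefficient = C(8,4) · 2^4 = 70 · 16 = 1120.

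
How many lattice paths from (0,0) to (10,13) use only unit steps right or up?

1144066

Each path is a sequence of 23 steps with 10 rights: C(23,10) = 1144066.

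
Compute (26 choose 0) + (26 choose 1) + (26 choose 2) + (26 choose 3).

2952

1 + 26 + 325 + 2600 = 2952.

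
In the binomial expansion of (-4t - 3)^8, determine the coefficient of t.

69984

The general term is C(8,j)·(-4t)^j·(-3)^(8-j); the t^1 term has j = 1.
C(8,1) = 8.
Coefficient = C(8,1) · (-4)^1 · (-3)^7 = 8 · (-4) · (-2187) = 69984.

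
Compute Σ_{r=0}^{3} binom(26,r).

1 + 26 + 325 + 2600 = 2952.

2952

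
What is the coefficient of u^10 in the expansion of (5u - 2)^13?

The general term is C(13,j)·(5u)^j·(-2)^(13-j); the u^10 term has j = 10.
C(13,10) = 286.
Coefficient = C(13,10) · 5^10 · (-2)^3 = 286 · 9765625 · (-8) = -22343750000.

-22343750000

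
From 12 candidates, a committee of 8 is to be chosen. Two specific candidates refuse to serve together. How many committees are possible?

285

All 8-subsets: C(12,8) = 495. Those containing both fixed elements: C(10,6) = 210.
495 − 210 = 285.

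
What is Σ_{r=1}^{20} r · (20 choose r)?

10485760

Since r·C(20,r) = 20·C(19,r−1), the sum is 20·2^19 = 20·524288 = 10485760.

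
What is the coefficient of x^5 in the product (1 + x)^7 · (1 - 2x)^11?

1407

Coefficient of x^5 = Σ_{j} C(7,j)·1^j·C(11,5-j)·(-2)^(5-j) for j from 0 to 5.
= (-14784) + 36960 + (-27720) + 7700 + (-770) + 21 = 1407.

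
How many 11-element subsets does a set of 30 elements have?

C(30,11) = (30·29·28·27·26·25·24·23·22·21·20) / 11! = 2180547008640000 / 39916800 = 54627300.

54627300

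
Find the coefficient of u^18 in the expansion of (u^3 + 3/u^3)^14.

General term: C(14,j)·(u^3)^j·(3/u^3)^(14-j), with u-exponent 3j − 3(14−j) = 6j − 42.
Set 6j − 42 = 18: j = 10.
C(14,10) = 1001; 1^10 = 1; 3^4 = 81.
Coefficient = 1001 · 1 · 81 = 81081.

81081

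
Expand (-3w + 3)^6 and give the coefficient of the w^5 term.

The general term is C(6,j)·(-3w)^j·(3)^(6-j); the w^5 term has j = 5.
C(6,5) = 6.
Coefficient = C(6,5) · (-3)^5 · 3^1 = 6 · (-243) · 3 = -4374.

-4374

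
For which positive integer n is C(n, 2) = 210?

n(n−1)/2 = 210 ⇒ n(n−1) = 420. Since 21·20 = 420, n = 21.

21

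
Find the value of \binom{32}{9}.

C(32,9) = (32·31·30·29·28·27·26·25·24) / 9! = 10178348544000 / 362880 = 28048800.

28048800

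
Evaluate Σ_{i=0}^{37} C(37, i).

137438953472

The entries of row 37 sum to 2^37 = 137438953472.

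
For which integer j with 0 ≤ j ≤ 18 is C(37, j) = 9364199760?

15

C(37,j) increases on 0 ≤ j ≤ 18. C(37,14) = 6107086800 and C(37,15) = 9364199760, so j = 15.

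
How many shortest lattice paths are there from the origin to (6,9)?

Each path is a sequence of 15 steps with 6 rights: C(15,6) = 5005.

5005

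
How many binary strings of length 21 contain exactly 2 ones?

Choose the 2 positions: C(21,2) = 210.

210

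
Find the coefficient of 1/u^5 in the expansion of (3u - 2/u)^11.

1140480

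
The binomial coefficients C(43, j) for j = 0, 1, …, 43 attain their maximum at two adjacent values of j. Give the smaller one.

For odd n = 43, C(43,j) peaks at j = (n−1)/2 and (n+1)/2; the smaller is 21.

21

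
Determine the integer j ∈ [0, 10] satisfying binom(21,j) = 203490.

C(21,j) increases on 0 ≤ j ≤ 10. C(21,7) = 116280 and C(21,8) = 203490, so j = 8.

8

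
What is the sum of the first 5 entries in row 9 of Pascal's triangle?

1 + 9 + 36 + 84 + 126 = 256.

256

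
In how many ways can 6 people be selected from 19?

27132

This is C(19,6) = 27132.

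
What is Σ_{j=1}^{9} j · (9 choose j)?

Differentiating (1+x)^9 and setting x=1: Σ j·C(9,j) = 9·2^8 = 2304.

2304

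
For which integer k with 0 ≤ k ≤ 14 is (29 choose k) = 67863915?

13

C(29,k) increases on 0 ≤ k ≤ 14. C(29,12) = 51895935 and C(29,13) = 67863915, so k = 13.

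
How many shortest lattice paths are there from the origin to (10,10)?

184756

Each path is a sequence of 20 steps with 10 rights: C(20,10) = 184756.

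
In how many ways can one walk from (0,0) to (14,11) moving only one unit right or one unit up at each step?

4457400

Each path is a sequence of 25 steps with 14 rights: C(25,14) = 4457400.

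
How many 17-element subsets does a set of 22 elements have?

C(22,17) = C(22,5) by symmetry.
C(22,5) = (22·21·20·19·18) / 5! = 3160080 / 120 = 26334.

26334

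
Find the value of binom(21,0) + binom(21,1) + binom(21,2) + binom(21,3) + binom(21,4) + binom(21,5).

27896

1 + 21 + 210 + 1330 + 5985 + 20349 = 27896.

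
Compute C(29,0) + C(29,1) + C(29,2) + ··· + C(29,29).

Setting x = 1 in (1+x)^29 gives Σ C(29,j) = 2^29 = 536870912.

536870912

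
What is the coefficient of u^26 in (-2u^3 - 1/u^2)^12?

67584

General term: C(12,j)·(-2u^3)^j·(-1/u^2)^(12-j), with u-exponent 3j − 2(12−j) = 5j − 24.
Set 5j − 24 = 26: j = 10.
C(12,10) = 66; (-2)^10 = 1024; (-1)^2 = 1.
Coefficient = 66 · 1024 · 1 = 67584.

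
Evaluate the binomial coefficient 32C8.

10518300

C(32,8) = (32·31·30·29·28·27·26·25) / 8! = 424097856000 / 40320 = 10518300.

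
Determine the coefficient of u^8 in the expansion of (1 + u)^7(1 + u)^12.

Coefficient of u^8 = Σ_{j} C(7,j)·C(12,8-j) for j from 0 to 7.
= 495 + 5544 + 19404 + 27720 + 17325 + 4620 + 462 + 12 = 75582.

75582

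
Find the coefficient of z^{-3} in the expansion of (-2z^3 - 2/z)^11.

General term: C(11,j)·(-2z^3)^j·(-2/z)^(11-j), with z-exponent 3j − 1(11−j) = 4j − 11.
Set 4j − 11 = -3: j = 2.
C(11,2) = 55; (-2)^2 = 4; (-2)^9 = -512.
Coefficient = 55 · 4 · (-512) = -112640.

-112640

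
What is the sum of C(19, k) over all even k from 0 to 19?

262144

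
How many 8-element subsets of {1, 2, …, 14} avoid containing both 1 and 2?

2079

All 8-subsets: C(14,8) = 3003. Those containing both fixed elements: C(12,6) = 924.
3003 − 924 = 2079.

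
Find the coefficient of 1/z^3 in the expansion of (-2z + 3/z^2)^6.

General term: C(6,j)·(-2z)^j·(3/z^2)^(6-j), with z-exponent 1j − 2(6−j) = 3j − 12.
Set 3j − 12 = -3: j = 3.
C(6,3) = 20; (-2)^3 = -8; 3^3 = 27.
Coefficient = 20 · (-8) · 27 = -4320.

-4320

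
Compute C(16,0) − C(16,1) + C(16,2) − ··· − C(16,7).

The partial alternating sum Σ_{k=0}^{7} (−1)^k C(16,k) = (−1)^7 C(15,7) = -6435.

-6435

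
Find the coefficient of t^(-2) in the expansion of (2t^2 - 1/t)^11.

1320

General term: C(11,j)·(2t^2)^j·(-1/t)^(11-j), with t-exponent 2j − 1(11−j) = 3j − 11.
Set 3j − 11 = -2: j = 3.
C(11,3) = 165; 2^3 = 8; (-1)^8 = 1.
Coefficient = 165 · 8 · 1 = 1320.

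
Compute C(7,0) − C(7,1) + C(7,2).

The partial alternating sum Σ_{k=0}^{2} (−1)^k C(7,k) = (−1)^2 C(6,2) = 15.

15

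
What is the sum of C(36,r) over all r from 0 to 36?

68719476736

Setting x = 1 in (1+x)^36 gives Σ C(36,r) = 2^36 = 68719476736.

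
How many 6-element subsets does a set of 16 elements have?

8008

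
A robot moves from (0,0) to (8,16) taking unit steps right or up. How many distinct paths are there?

Each path is a sequence of 24 steps with 8 rights: C(24,8) = 735471.

735471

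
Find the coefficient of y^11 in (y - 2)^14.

-2912

The general term is C(14,j)·(y)^j·(-2)^(14-j); the y^11 term has j = 11.
C(14,11) = 364.
Coefficient = C(14,11) · (-2)^3 = 364 · (-8) = -2912.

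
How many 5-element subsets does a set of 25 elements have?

53130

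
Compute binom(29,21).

4292145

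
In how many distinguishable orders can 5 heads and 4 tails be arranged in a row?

Choose positions for the heads: C(9,5) = 126.

126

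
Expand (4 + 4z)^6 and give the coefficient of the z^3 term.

81920

The general term is C(6,j)·(4)^j·(4z)^(6-j); the z^3 term has j = 3.
C(6,3) = 20.
Coefficient = C(6,3) · 4^3 · 4^3 = 20 · 64 · 64 = 81920.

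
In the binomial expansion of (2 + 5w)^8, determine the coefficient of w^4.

The general term is C(8,j)·(2)^j·(5w)^(8-j); the w^4 term has j = 4.
C(8,4) = 70.
Coefficient = C(8,4) · 2^4 · 5^4 = 70 · 16 · 625 = 700000.

700000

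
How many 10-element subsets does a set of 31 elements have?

44352165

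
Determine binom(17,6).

12376

C(17,6) = (17·16·15·14·13·12) / 6! = 8910720 / 720 = 12376.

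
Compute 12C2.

C(12,2) = (12·11) / 2! = 132 / 2 = 66.

66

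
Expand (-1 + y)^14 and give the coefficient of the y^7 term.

The general term is C(14,j)·(-1)^j·(y)^(14-j); the y^7 term has j = 7.
C(14,7) = 3432.
Coefficient = C(14,7) · (-1)^7 = 3432 · (-1) = -3432.

-3432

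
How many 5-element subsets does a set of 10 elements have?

C(10,5) = (10·9·8·7·6) / 5! = 30240 / 120 = 252.

252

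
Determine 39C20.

68923264410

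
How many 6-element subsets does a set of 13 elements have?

C(13,6) = (13·12·11·10·9·8) / 6! = 1235520 / 720 = 1716.

1716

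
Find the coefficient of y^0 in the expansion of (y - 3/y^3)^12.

-5940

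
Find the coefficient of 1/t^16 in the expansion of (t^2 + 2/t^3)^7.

448

General term: C(7,j)·(t^2)^j·(2/t^3)^(7-j), with t-exponent 2j − 3(7−j) = 5j − 21.
Set 5j − 21 = -16: j = 1.
C(7,1) = 7; 1^1 = 1; 2^6 = 64.
Coefficient = 7 · 1 · 64 = 448.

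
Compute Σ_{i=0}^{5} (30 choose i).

174437

1 + 30 + 435 + 4060 + 27405 + 142506 = 174437.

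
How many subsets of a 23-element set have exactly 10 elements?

1144066

Choose the 10 positions: C(23,10) = 1144066.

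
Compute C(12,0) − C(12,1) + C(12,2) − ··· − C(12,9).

-55

The partial alternating sum Σ_{k=0}^{9} (−1)^k C(12,k) = (−1)^9 C(11,9) = -55.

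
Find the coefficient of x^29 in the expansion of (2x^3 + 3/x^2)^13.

General term: C(13,j)·(2x^3)^j·(3/x^2)^(13-j), with x-exponent 3j − 2(13−j) = 5j − 26.
Set 5j − 26 = 29: j = 11.
C(13,11) = 78; 2^11 = 2048; 3^2 = 9.
Coefficient = 78 · 2048 · 9 = 1437696.

1437696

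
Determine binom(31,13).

206253075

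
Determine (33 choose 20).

573166440

C(33,20) = C(33,13) by symmetry.
C(33,13) = (33·32·31·30·29·28·27·26·25·24·23·22·21) / 13! = 3569119343741952000 / 6227020800 = 573166440.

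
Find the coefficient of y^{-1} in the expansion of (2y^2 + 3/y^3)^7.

15120

General term: C(7,j)·(2y^2)^j·(3/y^3)^(7-j), with y-exponent 2j − 3(7−j) = 5j − 21.
Set 5j − 21 = -1: j = 4.
C(7,4) = 35; 2^4 = 16; 3^3 = 27.
Coefficient = 35 · 16 · 27 = 15120.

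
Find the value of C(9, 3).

84

C(9,3) = (9·8·7) / 3! = 504 / 6 = 84.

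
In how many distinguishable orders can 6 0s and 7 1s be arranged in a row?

Choose positions for the 0s: C(13,6) = 1716.

1716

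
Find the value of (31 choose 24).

2629575

C(31,24) = C(31,7) by symmetry.
C(31,7) = (31·30·29·28·27·26·25) / 7! = 13253058000 / 5040 = 2629575.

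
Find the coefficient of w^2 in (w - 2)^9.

The general term is C(9,j)·(w)^j·(-2)^(9-j); the w^2 term has j = 2.
C(9,2) = 36.
Coefficient = C(9,2) · (-2)^7 = 36 · (-128) = -4608.

-4608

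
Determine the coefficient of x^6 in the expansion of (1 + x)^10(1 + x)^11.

(1 + x)^10(1 + x)^11 = (1 + x)^21, so the coefficient of x^6 is C(21,6)·1^6 = 54264·1 = 54264.

54264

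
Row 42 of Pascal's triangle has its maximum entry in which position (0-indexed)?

C(42,k) is maximized at k = 42/2 = 21.

21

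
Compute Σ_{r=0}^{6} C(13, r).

4096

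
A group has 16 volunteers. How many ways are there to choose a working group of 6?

8008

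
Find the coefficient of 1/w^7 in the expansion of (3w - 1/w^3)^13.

-8444007

General term: C(13,j)·(3w)^j·(-1/w^3)^(13-j), with w-exponent 1j − 3(13−j) = 4j − 39.
Set 4j − 39 = -7: j = 8.
C(13,8) = 1287; 3^8 = 6561; (-1)^5 = -1.
Coefficient = 1287 · 6561 · (-1) = -8444007.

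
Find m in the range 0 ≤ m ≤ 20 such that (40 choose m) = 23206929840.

C(40,m) increases on 0 ≤ m ≤ 20. C(40,13) = 12033222880 and C(40,14) = 23206929840, so m = 14.

14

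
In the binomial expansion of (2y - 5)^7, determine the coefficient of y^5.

16800

The general term is C(7,j)·(2y)^j·(-5)^(7-j); the y^5 term has j = 5.
C(7,5) = 21.
Coefficient = C(7,5) · 2^5 · (-5)^2 = 21 · 32 · 25 = 16800.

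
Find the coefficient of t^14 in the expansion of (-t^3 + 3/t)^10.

General term: C(10,j)·(-t^3)^j·(3/t)^(10-j), with t-exponent 3j − 1(10−j) = 4j − 10.
Set 4j − 10 = 14: j = 6.
C(10,6) = 210; (-1)^6 = 1; 3^4 = 81.
Coefficient = 210 · 1 · 81 = 17010.

17010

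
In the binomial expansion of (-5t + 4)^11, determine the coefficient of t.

The general term is C(11,j)·(-5t)^j·(4)^(11-j); the t^1 term has j = 1.
C(11,1) = 11.
Coefficient = C(11,1) · (-5)^1 · 4^10 = 11 · (-5) · 1048576 = -57671680.

-57671680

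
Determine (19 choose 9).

92378

C(19,9) = (19·18·17·16·15·14·13·12·11) / 9! = 33522128640 / 362880 = 92378.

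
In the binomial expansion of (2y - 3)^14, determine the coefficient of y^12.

The general term is C(14,j)·(2y)^j·(-3)^(14-j); the y^12 term has j = 12.
C(14,12) = 91.
Coefficient = C(14,12) · 2^12 · (-3)^2 = 91 · 4096 · 9 = 3354624.

3354624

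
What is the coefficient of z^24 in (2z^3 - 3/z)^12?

-3041280

General term: C(12,j)·(2z^3)^j·(-3/z)^(12-j), with z-exponent 3j − 1(12−j) = 4j − 12.
Set 4j − 12 = 24: j = 9.
C(12,9) = 220; 2^9 = 512; (-3)^3 = -27.
Coefficient = 220 · 512 · (-27) = -3041280.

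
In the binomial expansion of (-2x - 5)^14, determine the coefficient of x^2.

The general term is C(14,j)·(-2x)^j·(-5)^(14-j); the x^2 term has j = 2.
C(14,2) = 91.
Coefficient = C(14,2) · (-2)^2 · (-5)^12 = 91 · 4 · 244140625 = 88867187500.

88867187500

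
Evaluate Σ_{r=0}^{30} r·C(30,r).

16106127360

Since r·C(30,r) = 30·C(29,r−1), the sum is 30·2^29 = 30·536870912 = 16106127360.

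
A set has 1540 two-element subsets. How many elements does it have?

n(n−1)/2 = 1540 ⇒ n(n−1) = 3080. Since 56·55 = 3080, n = 56.

56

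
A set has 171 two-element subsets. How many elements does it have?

19

n(n−1)/2 = 171 ⇒ n(n−1) = 342. Since 19·18 = 342, n = 19.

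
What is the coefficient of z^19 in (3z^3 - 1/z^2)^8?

General term: C(8,j)·(3z^3)^j·(-1/z^2)^(8-j), with z-exponent 3j − 2(8−j) = 5j − 16.
Set 5j − 16 = 19: j = 7.
C(8,7) = 8; 3^7 = 2187; (-1)^1 = -1.
Coefficient = 8 · 2187 · (-1) = -17496.

-17496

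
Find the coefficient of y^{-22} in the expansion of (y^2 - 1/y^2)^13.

13

General term: C(13,j)·(y^2)^j·(-1/y^2)^(13-j), with y-exponent 2j − 2(13−j) = 4j − 26.
Set 4j − 26 = -22: j = 1.
C(13,1) = 13; 1^1 = 1; (-1)^12 = 1.
Coefficient = 13 · 1 · 1 = 13.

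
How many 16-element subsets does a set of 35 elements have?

C(35,16) = (35·34·33·32·31·30·29·28·27·26·25·24·23·22·21·20) / 16! = 84945040381058457600000 / 20922789888000 = 4059928950.

4059928950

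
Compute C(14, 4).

C(14,4) = (14·13·12·11) / 4! = 24024 / 24 = 1001.

1001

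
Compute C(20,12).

125970

C(20,12) = C(20,8) by symmetry.
C(20,8) = (20·19·18·17·16·15·14·13) / 8! = 5079110400 / 40320 = 125970.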